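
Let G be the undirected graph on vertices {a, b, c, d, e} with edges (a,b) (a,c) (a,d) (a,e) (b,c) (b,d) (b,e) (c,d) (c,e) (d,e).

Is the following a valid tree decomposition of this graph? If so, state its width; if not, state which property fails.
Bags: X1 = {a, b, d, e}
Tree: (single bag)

No — vertex c appears in no bag.

A tree decomposition must satisfy three properties: every vertex lies in some bag; for every edge, both endpoints lie together in some bag; and for every vertex, the bags containing it form a connected subtree. Here vertex c appears in no bag, so the decomposition is invalid.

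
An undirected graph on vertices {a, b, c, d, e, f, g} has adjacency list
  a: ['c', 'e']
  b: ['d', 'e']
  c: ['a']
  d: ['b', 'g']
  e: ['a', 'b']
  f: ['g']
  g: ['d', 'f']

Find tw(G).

A width-1 tree decomposition is:
Bags: B1 = {f, g}  B2 = {d, g}  B3 = {b, d}  B4 = {b, e}  B5 = {a, e}  B6 = {a, c}
Tree: B1–B2, B2–B3, B3–B4, B4–B5, B5–B6
Each bag holds 2 vertices, so the decomposition has width 1, which upper-bounds the treewidth. G has an edge, so its treewidth is at least 1. Therefore the treewidth is 1.

1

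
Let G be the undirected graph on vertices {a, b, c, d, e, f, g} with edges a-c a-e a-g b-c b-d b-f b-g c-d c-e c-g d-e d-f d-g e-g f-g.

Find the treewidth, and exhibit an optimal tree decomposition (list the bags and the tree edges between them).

Treewidth 3.
One such decomposition:
Bags: B1 = {b, c, d, g}  B2 = {b, d, f, g}  B3 = {c, d, e, g}  B4 = {a, c, e, g}
Tree: B1–B2, B1–B3, B3–B4

Every bag has size at most 4, so the width is 4 − 1 = 3 and tw(G) ≤ 3. For the lower bound, the 4 vertices {c, d, e, g} are pairwise adjacent, and any tree decomposition puts a clique entirely inside one bag — forcing width ≥ 3. Therefore the treewidth is 3.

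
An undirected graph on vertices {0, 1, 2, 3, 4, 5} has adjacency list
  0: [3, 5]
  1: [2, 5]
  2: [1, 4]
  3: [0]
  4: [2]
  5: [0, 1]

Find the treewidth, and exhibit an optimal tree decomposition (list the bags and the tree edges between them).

The largest bag has 2 vertices, giving width 1; this decomposition certifies tw(G) ≤ 1. Any graph with an edge has treewidth ≥ 1, and G has the edge 3–0. Therefore the treewidth is 1.

Treewidth 1.
One such decomposition:
Bags: B1 = {0, 3}  B2 = {0, 5}  B3 = {1, 5}  B4 = {1, 2}  B5 = {2, 4}
Tree: B1–B2, B2–B3, B3–B4, B4–B5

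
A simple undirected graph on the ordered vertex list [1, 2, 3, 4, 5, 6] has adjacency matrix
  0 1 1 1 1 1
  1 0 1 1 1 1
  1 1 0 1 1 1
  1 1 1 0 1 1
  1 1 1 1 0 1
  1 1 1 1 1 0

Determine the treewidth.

5

A width-5 tree decomposition is:
Bags: B1 = {1, 2, 3, 4, 5, 6}
Tree: (single bag)
A single bag containing all 6 vertices is trivially a valid decomposition of width 5. For the lower bound, the 6 vertices {1, 2, 3, 4, 5, 6} are pairwise adjacent, and any tree decomposition puts a clique entirely inside one bag — forcing width ≥ 5. Hence tw(G) = 5 exactly.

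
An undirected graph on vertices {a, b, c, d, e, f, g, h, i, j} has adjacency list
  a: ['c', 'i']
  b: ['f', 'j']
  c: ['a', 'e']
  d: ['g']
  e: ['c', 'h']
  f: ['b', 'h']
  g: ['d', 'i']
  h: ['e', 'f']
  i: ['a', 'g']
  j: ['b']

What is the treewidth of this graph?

1

A width-1 tree decomposition is:
Bags: B1 = {b, j}  B2 = {b, f}  B3 = {f, h}  B4 = {e, h}  B5 = {c, e}  B6 = {a, c}  B7 = {a, i}  B8 = {g, i}  B9 = {d, g}
Tree: B1–B2, B2–B3, B3–B4, B4–B5, B5–B6, B6–B7, B7–B8, B8–B9
Every bag has size at most 2, so the width is 2 − 1 = 1 and tw(G) ≤ 1. Any graph with an edge has treewidth ≥ 1, and G has the edge j–b. Therefore the treewidth is 1.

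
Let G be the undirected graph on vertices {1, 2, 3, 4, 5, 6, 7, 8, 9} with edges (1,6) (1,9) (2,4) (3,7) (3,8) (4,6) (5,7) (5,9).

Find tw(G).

A width-1 tree decomposition is:
Bags: B1 = {3, 8}  B2 = {3, 7}  B3 = {5, 7}  B4 = {5, 9}  B5 = {1, 9}  B6 = {1, 6}  B7 = {4, 6}  B8 = {2, 4}
Tree: B1–B2, B2–B3, B3–B4, B4–B5, B5–B6, B6–B7, B7–B8
Each bag holds 2 vertices, so the decomposition has width 1, which upper-bounds the treewidth. Since G has at least one edge (e.g. 8–3), it is not an edgeless graph, so tw(G) ≥ 1. Combining the bounds, tw(G) = 1.

1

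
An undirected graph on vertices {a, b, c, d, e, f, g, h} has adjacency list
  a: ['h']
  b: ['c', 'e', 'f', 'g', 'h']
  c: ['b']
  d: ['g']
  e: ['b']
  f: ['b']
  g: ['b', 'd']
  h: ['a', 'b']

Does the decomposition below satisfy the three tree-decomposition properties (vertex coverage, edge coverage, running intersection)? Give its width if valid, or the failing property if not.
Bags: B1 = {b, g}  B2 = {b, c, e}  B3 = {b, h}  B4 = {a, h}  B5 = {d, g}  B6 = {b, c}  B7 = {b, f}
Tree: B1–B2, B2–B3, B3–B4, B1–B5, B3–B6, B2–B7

A tree decomposition must satisfy three properties: every vertex lies in some bag; for every edge, both endpoints lie together in some bag; and for every vertex, the bags containing it form a connected subtree. Here bags containing vertex c are not connected in the tree, so the decomposition is invalid.

No — bags containing vertex c are not connected in the tree.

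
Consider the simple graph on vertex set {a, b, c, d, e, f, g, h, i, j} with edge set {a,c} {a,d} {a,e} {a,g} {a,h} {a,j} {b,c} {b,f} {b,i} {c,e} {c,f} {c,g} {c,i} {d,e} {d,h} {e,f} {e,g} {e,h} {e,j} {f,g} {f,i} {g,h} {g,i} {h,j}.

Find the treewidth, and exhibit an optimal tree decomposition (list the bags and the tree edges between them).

Treewidth 3.
One such decomposition:
Bags: B1 = {a, c, e, g}  B2 = {c, e, f, g}  B3 = {c, f, g, i}  B4 = {a, e, g, h}  B5 = {b, c, f, i}  B6 = {a, d, e, h}  B7 = {a, e, h, j}
Tree: B1–B2, B2–B3, B1–B4, B3–B5, B4–B6, B4–B7

The largest bag has 4 vertices, giving width 3; this decomposition certifies tw(G) ≤ 3. On the other hand G contains the 4-clique {a, d, e, h}. A clique must lie in a single bag of any decomposition, so no decomposition can have width below 3. Therefore the treewidth is 3.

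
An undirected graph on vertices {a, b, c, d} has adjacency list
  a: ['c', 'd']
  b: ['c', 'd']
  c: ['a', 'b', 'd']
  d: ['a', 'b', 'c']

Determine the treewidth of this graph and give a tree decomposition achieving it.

The largest bag has 3 vertices, giving width 2; this decomposition certifies tw(G) ≤ 2. On the other hand G contains the 3-clique {a, c, d}. A clique must lie in a single bag of any decomposition, so no decomposition can have width below 2. The upper and lower bounds meet at 2, so that is the treewidth.

Treewidth 2.
Bags: B1 = {b, c, d}  B2 = {a, c, d}
Tree: B1–B2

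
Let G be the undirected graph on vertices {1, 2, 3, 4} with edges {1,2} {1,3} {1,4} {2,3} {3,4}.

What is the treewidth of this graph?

A width-2 tree decomposition is:
Bags: B1 = {1, 3, 4}  B2 = {1, 2, 3}
Tree: B1–B2
The largest bag has 3 vertices, giving width 2; this decomposition certifies tw(G) ≤ 2. On the other hand G contains the 3-clique {1, 2, 3}. A clique must lie in a single bag of any decomposition, so no decomposition can have width below 2. The upper and lower bounds meet at 2, so that is the treewidth.

2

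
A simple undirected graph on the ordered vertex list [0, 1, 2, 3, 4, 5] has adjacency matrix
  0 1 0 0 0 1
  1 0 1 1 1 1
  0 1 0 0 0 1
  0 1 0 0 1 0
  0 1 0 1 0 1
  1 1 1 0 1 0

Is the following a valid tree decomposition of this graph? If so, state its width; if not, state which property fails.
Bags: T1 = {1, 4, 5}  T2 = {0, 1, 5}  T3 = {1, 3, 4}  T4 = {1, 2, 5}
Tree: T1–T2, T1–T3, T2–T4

Yes; width 2.

Every vertex of G appears in some bag (union = {0, 1, 2, 3, 4, 5}); every edge is covered by a bag; and for each vertex v the set of bags containing v is connected in the bag tree. The decomposition is therefore valid. The largest bag has 3 vertices, so the width is 2.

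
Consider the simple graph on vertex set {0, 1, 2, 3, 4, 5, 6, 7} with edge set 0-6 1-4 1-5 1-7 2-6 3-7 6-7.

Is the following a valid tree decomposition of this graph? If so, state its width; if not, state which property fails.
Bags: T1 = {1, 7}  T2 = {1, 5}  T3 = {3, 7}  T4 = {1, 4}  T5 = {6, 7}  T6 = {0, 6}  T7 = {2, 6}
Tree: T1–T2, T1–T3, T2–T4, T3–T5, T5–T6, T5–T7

Yes; width 1.

Vertex coverage: the bags together contain {0, 1, 2, 3, 4, 5, 6, 7}, the full vertex set. Edge coverage: each edge of G has both endpoints in at least one bag. Running intersection: for every vertex, the bags containing it form a connected subtree. All three properties hold, so this is a valid tree decomposition of width max|bag| − 1 = 1, and hence tw(G) ≤ 1.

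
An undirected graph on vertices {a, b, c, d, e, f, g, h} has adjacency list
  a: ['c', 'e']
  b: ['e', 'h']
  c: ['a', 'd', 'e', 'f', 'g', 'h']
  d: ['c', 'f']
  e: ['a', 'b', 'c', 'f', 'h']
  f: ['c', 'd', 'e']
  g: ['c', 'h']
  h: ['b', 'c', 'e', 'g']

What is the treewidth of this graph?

A width-2 tree decomposition is:
Bags: B1 = {c, e, f}  B2 = {c, e, h}  B3 = {a, c, e}  B4 = {c, g, h}  B5 = {b, e, h}  B6 = {c, d, f}
Tree: B1–B2, B1–B3, B2–B4, B2–B5, B1–B6
Every bag has size at most 3, so the width is 3 − 1 = 2 and tw(G) ≤ 2. For the lower bound, the 3 vertices {c, d, f} are pairwise adjacent, and any tree decomposition puts a clique entirely inside one bag — forcing width ≥ 2. Hence tw(G) = 2 exactly.

2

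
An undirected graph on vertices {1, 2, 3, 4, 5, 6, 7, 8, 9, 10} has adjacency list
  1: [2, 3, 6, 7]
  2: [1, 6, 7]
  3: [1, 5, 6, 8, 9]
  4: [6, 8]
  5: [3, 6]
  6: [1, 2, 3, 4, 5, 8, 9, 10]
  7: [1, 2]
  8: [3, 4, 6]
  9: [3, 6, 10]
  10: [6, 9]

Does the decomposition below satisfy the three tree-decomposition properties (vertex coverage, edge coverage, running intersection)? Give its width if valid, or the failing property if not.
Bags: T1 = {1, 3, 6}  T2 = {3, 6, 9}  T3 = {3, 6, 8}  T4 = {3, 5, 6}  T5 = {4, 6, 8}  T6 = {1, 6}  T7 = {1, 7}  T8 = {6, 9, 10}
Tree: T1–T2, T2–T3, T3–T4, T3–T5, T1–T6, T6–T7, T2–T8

No — vertex 2 appears in no bag.

A tree decomposition must satisfy three properties: every vertex lies in some bag; for every edge, both endpoints lie together in some bag; and for every vertex, the bags containing it form a connected subtree. Here vertex 2 appears in no bag, so the decomposition is invalid.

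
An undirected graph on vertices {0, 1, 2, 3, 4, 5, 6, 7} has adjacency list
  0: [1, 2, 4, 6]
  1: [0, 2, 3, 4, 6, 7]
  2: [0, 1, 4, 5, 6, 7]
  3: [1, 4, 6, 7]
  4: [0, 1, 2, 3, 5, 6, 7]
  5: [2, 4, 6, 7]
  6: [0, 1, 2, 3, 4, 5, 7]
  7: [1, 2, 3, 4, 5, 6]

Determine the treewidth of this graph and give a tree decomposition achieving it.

Treewidth 4.
Bags: B1 = {1, 2, 4, 6, 7}  B2 = {1, 3, 4, 6, 7}  B3 = {0, 1, 2, 4, 6}  B4 = {2, 4, 5, 6, 7}
Tree: B1–B2, B1–B3, B1–B4

Each bag holds 5 vertices, so the decomposition has width 4, which upper-bounds the treewidth. For the lower bound, the 5 vertices {0, 1, 2, 4, 6} are pairwise adjacent, and any tree decomposition puts a clique entirely inside one bag — forcing width ≥ 4. Hence tw(G) = 4 exactly.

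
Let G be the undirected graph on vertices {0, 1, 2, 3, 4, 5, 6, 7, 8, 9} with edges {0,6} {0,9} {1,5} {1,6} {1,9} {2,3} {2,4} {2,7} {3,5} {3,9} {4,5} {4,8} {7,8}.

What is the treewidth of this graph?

A width-2 tree decomposition is:
Bags: B1 = {4, 7, 8}  B2 = {2, 4, 7}  B3 = {2, 4, 5}  B4 = {2, 3, 5}  B5 = {1, 3, 5}  B6 = {1, 3, 9}  B7 = {1, 6, 9}  B8 = {0, 6, 9}
Tree: B1–B2, B2–B3, B3–B4, B4–B5, B5–B6, B6–B7, B7–B8
The largest bag has 3 vertices, giving width 2; this decomposition certifies tw(G) ≤ 2. Since 8–7–2–4–8 is a cycle in G, G is not acyclic. Forests are exactly the graphs of treewidth ≤ 1, so tw(G) ≥ 2. The upper and lower bounds meet at 2, so that is the treewidth.

2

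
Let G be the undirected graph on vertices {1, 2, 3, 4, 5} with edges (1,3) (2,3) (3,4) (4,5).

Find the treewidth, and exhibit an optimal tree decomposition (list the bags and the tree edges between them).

The largest bag has 2 vertices, giving width 1; this decomposition certifies tw(G) ≤ 1. Since G has at least one edge (e.g. 5–4), it is not an edgeless graph, so tw(G) ≥ 1. The upper and lower bounds meet at 1, so that is the treewidth.

Treewidth 1.
One such decomposition:
Bags: B1 = {4, 5}  B2 = {3, 4}  B3 = {2, 3}  B4 = {1, 3}
Tree: B1–B2, B2–B3, B3–B4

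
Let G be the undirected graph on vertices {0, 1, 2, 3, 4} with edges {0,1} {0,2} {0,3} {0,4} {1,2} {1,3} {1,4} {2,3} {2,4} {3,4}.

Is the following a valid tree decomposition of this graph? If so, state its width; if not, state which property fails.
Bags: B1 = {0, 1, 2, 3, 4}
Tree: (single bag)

Every vertex of G appears in some bag (union = {0, 1, 2, 3, 4}); every edge is covered by a bag; and for each vertex v the set of bags containing v is connected in the bag tree. The decomposition is therefore valid. The largest bag has 5 vertices, so the width is 4.

Yes; width 4.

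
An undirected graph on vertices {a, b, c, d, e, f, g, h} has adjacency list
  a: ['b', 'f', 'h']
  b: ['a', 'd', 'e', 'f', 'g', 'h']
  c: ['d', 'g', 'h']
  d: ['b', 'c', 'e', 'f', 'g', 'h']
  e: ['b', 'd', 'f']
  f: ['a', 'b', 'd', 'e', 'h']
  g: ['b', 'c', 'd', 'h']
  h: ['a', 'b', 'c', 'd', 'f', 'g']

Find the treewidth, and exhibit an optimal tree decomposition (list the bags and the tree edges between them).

Each bag holds 4 vertices, so the decomposition has width 3, which upper-bounds the treewidth. For the lower bound, the 4 vertices {b, d, e, f} are pairwise adjacent, and any tree decomposition puts a clique entirely inside one bag — forcing width ≥ 3. Combining the bounds, tw(G) = 3.

Treewidth 3.
One optimal decomposition is:
Bags: B1 = {b, d, g, h}  B2 = {b, d, f, h}  B3 = {a, b, f, h}  B4 = {c, d, g, h}  B5 = {b, d, e, f}
Tree: B1–B2, B2–B3, B1–B4, B2–B5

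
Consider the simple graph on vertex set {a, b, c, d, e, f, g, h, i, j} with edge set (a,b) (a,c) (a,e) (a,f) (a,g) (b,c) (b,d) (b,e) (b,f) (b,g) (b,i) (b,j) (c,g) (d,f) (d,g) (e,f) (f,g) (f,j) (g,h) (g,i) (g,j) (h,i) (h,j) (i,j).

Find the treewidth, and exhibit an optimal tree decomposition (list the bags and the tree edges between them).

Treewidth 3.
Bags: B1 = {b, f, g, j}  B2 = {a, b, f, g}  B3 = {b, d, f, g}  B4 = {b, g, i, j}  B5 = {a, b, e, f}  B6 = {g, h, i, j}  B7 = {a, b, c, g}
Tree: B1–B2, B2–B3, B1–B4, B2–B5, B4–B6, B2–B7

Every bag has size at most 4, so the width is 4 − 1 = 3 and tw(G) ≤ 3. Conversely, {g, h, i, j} is a clique of size 4, and the vertices of any clique must share a bag in every tree decomposition; so some bag has ≥ 4 vertices and tw(G) ≥ 3. Therefore the treewidth is 3.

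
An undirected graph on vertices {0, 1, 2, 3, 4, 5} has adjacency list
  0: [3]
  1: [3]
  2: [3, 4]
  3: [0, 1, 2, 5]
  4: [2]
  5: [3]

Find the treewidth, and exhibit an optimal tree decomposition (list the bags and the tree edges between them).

Each bag holds 2 vertices, so the decomposition has width 1, which upper-bounds the treewidth. Any graph with an edge has treewidth ≥ 1, and G has the edge 2–3. The upper and lower bounds meet at 1, so that is the treewidth.

Treewidth 1.
One optimal decomposition is:
Bags: B1 = {2, 3}  B2 = {3, 5}  B3 = {1, 3}  B4 = {2, 4}  B5 = {0, 3}
Tree: B1–B2, B2–B3, B1–B4, B2–B5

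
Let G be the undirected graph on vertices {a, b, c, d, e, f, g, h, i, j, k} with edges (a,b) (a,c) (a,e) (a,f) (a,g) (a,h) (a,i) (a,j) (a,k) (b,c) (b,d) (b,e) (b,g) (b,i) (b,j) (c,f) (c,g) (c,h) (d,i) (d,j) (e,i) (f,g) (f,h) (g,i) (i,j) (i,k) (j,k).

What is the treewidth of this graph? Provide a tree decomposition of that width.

The largest bag has 4 vertices, giving width 3; this decomposition certifies tw(G) ≤ 3. Conversely, {b, d, i, j} is a clique of size 4, and the vertices of any clique must share a bag in every tree decomposition; so some bag has ≥ 4 vertices and tw(G) ≥ 3. Hence tw(G) = 3 exactly.

Treewidth 3.
Bags: B1 = {a, b, e, i}  B2 = {a, b, g, i}  B3 = {a, b, c, g}  B4 = {a, b, i, j}  B5 = {a, c, f, g}  B6 = {a, c, f, h}  B7 = {a, i, j, k}  B8 = {b, d, i, j}
Tree: B1–B2, B2–B3, B1–B4, B3–B5, B5–B6, B4–B7, B4–B8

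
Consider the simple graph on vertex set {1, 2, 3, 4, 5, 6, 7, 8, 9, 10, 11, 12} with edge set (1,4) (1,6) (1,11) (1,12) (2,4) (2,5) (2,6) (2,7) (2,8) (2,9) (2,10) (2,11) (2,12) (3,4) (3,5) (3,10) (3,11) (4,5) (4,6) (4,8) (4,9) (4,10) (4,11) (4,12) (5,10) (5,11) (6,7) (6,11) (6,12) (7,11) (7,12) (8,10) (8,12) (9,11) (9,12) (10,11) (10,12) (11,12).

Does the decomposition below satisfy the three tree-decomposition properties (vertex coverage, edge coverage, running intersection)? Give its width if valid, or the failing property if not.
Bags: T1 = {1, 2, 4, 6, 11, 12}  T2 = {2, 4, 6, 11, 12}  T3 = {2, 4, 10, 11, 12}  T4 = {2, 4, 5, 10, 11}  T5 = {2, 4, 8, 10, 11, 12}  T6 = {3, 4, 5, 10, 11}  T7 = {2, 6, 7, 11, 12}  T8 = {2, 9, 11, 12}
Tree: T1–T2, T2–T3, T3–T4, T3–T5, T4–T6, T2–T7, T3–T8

A tree decomposition must satisfy three properties: every vertex lies in some bag; for every edge, both endpoints lie together in some bag; and for every vertex, the bags containing it form a connected subtree. Here edge (4,9) lies in no bag, so the decomposition is invalid.

No — edge (4,9) lies in no bag.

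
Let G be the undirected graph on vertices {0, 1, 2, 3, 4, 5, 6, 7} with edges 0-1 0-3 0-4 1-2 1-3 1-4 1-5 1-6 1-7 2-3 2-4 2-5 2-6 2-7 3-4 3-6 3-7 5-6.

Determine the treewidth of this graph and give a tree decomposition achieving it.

Each bag holds 4 vertices, so the decomposition has width 3, which upper-bounds the treewidth. For the lower bound, the 4 vertices {0, 1, 3, 4} are pairwise adjacent, and any tree decomposition puts a clique entirely inside one bag — forcing width ≥ 3. Therefore the treewidth is 3.

Treewidth 3.
Bags: B1 = {1, 2, 3, 4}  B2 = {1, 2, 3, 7}  B3 = {1, 2, 3, 6}  B4 = {1, 2, 5, 6}  B5 = {0, 1, 3, 4}
Tree: B1–B2, B1–B3, B3–B4, B1–B5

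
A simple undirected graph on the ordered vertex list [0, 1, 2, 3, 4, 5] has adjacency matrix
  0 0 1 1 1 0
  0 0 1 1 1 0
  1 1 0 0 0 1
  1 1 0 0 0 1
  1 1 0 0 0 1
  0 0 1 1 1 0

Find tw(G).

3

A width-3 tree decomposition is:
Bags: B1 = {0, 2, 3, 4}  B2 = {2, 3, 4, 5}  B3 = {1, 2, 3, 4}
Tree: B1–B2, B2–B3
Every bag has size at most 4, so the width is 4 − 1 = 3 and tw(G) ≤ 3. For the lower bound: the 4 vertex sets {0,2}, {4,5}, {3}, {1} are disjoint, each induces a connected subgraph, and every pair is joined by at least one edge of G. Contracting each set to a single vertex therefore yields K_{4} as a minor, and since treewidth is minor-monotone, tw(G) ≥ tw(K_{4}) = 3. The upper and lower bounds meet at 3, so that is the treewidth.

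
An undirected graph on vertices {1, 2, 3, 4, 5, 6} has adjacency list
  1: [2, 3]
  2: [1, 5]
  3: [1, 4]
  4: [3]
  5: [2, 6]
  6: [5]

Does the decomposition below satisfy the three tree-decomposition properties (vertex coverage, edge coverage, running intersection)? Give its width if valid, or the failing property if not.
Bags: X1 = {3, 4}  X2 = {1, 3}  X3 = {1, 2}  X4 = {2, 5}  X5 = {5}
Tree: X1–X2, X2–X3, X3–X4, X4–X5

A tree decomposition must satisfy three properties: every vertex lies in some bag; for every edge, both endpoints lie together in some bag; and for every vertex, the bags containing it form a connected subtree. Here vertex 6 appears in no bag, so the decomposition is invalid.

No — vertex 6 appears in no bag.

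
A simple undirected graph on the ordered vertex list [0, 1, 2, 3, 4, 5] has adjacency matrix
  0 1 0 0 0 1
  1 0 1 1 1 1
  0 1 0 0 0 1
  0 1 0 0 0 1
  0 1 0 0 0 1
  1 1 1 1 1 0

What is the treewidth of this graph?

2

A width-2 tree decomposition is:
Bags: B1 = {1, 2, 5}  B2 = {0, 1, 5}  B3 = {1, 4, 5}  B4 = {1, 3, 5}
Tree: B1–B2, B2–B3, B1–B4
The largest bag has 3 vertices, giving width 2; this decomposition certifies tw(G) ≤ 2. On the other hand G contains the 3-clique {0, 1, 5}. A clique must lie in a single bag of any decomposition, so no decomposition can have width below 2. Hence tw(G) = 2 exactly.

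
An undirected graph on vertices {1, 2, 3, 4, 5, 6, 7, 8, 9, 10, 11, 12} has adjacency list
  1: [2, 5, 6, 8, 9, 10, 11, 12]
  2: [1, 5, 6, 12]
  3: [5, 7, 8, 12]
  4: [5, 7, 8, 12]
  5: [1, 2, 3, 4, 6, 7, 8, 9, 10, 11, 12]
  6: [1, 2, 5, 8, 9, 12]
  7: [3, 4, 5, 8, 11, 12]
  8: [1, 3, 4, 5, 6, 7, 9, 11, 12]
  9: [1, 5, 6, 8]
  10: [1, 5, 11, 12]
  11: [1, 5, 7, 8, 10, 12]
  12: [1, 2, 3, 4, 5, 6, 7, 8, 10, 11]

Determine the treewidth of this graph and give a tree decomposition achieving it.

The largest bag has 5 vertices, giving width 4; this decomposition certifies tw(G) ≤ 4. For the lower bound, the 5 vertices {1, 5, 6, 8, 9} are pairwise adjacent, and any tree decomposition puts a clique entirely inside one bag — forcing width ≥ 4. Hence tw(G) = 4 exactly.

Treewidth 4.
Bags: B1 = {1, 5, 8, 11, 12}  B2 = {1, 5, 6, 8, 12}  B3 = {5, 7, 8, 11, 12}  B4 = {1, 5, 10, 11, 12}  B5 = {1, 2, 5, 6, 12}  B6 = {1, 5, 6, 8, 9}  B7 = {3, 5, 7, 8, 12}  B8 = {4, 5, 7, 8, 12}
Tree: B1–B2, B1–B3, B1–B4, B2–B5, B2–B6, B3–B7, B3–B8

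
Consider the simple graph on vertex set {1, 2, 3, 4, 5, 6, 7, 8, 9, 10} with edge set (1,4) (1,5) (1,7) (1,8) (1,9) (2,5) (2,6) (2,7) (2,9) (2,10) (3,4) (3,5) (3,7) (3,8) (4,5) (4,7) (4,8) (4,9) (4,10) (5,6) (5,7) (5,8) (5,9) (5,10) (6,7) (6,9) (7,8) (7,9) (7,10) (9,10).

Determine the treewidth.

4

A width-4 tree decomposition is:
Bags: B1 = {4, 5, 7, 9, 10}  B2 = {1, 4, 5, 7, 9}  B3 = {1, 4, 5, 7, 8}  B4 = {2, 5, 7, 9, 10}  B5 = {2, 5, 6, 7, 9}  B6 = {3, 4, 5, 7, 8}
Tree: B1–B2, B2–B3, B1–B4, B4–B5, B3–B6
The largest bag has 5 vertices, giving width 4; this decomposition certifies tw(G) ≤ 4. Conversely, {2, 5, 7, 9, 10} is a clique of size 5, and the vertices of any clique must share a bag in every tree decomposition; so some bag has ≥ 5 vertices and tw(G) ≥ 4. Therefore the treewidth is 4.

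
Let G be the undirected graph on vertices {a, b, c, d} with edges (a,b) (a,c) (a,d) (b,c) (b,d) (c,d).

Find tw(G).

3

A width-3 tree decomposition is:
Bags: B1 = {a, b, c, d}
Tree: (single bag)
A single bag containing all 4 vertices is trivially a valid decomposition of width 3. For the lower bound, the 4 vertices {a, b, c, d} are pairwise adjacent, and any tree decomposition puts a clique entirely inside one bag — forcing width ≥ 3. Hence tw(G) = 3 exactly.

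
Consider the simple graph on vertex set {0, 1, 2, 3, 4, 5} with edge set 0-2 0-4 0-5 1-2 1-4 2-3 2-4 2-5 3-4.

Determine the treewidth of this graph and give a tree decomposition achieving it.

The largest bag has 3 vertices, giving width 2; this decomposition certifies tw(G) ≤ 2. On the other hand G contains the 3-clique {0, 2, 4}. A clique must lie in a single bag of any decomposition, so no decomposition can have width below 2. The upper and lower bounds meet at 2, so that is the treewidth.

Treewidth 2.
Bags: B1 = {1, 2, 4}  B2 = {0, 2, 4}  B3 = {2, 3, 4}  B4 = {0, 2, 5}
Tree: B1–B2, B1–B3, B2–B4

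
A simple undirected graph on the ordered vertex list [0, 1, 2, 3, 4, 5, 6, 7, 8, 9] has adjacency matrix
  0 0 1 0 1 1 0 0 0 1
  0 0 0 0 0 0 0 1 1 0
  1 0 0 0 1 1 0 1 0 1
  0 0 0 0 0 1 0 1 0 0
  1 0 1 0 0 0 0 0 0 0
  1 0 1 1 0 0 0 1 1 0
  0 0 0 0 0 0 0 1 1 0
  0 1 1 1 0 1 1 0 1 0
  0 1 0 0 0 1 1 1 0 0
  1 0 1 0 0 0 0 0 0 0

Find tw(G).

A width-2 tree decomposition is:
Bags: B1 = {3, 5, 7}  B2 = {5, 7, 8}  B3 = {2, 5, 7}  B4 = {0, 2, 5}  B5 = {1, 7, 8}  B6 = {0, 2, 4}  B7 = {0, 2, 9}  B8 = {6, 7, 8}
Tree: B1–B2, B1–B3, B3–B4, B2–B5, B4–B6, B4–B7, B2–B8
The largest bag has 3 vertices, giving width 2; this decomposition certifies tw(G) ≤ 2. On the other hand G contains the 3-clique {0, 2, 9}. A clique must lie in a single bag of any decomposition, so no decomposition can have width below 2. Therefore the treewidth is 2.

2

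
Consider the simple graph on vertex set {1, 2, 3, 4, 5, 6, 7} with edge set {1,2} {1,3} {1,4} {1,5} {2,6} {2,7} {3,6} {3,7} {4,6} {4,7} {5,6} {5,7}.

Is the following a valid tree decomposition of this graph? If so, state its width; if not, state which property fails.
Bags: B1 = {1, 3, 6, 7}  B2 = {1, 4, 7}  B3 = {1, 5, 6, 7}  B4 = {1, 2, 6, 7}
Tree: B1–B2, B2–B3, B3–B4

A tree decomposition must satisfy three properties: every vertex lies in some bag; for every edge, both endpoints lie together in some bag; and for every vertex, the bags containing it form a connected subtree. Here edge (6,4) lies in no bag, so the decomposition is invalid.

No — edge (6,4) lies in no bag.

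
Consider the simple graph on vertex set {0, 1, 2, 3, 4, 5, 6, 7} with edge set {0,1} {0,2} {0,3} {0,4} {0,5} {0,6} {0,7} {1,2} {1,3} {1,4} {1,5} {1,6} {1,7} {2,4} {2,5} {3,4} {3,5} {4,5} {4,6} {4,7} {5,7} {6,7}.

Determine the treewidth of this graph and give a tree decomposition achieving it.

The largest bag has 5 vertices, giving width 4; this decomposition certifies tw(G) ≤ 4. On the other hand G contains the 5-clique {0, 1, 2, 4, 5}. A clique must lie in a single bag of any decomposition, so no decomposition can have width below 4. Therefore the treewidth is 4.

Treewidth 4.
One such decomposition:
Bags: B1 = {0, 1, 4, 5, 7}  B2 = {0, 1, 2, 4, 5}  B3 = {0, 1, 4, 6, 7}  B4 = {0, 1, 3, 4, 5}
Tree: B1–B2, B1–B3, B1–B4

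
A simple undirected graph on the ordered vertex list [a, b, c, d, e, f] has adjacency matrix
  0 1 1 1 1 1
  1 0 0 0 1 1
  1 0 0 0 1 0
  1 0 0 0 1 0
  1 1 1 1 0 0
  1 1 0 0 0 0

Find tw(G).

A width-2 tree decomposition is:
Bags: B1 = {a, b, e}  B2 = {a, c, e}  B3 = {a, b, f}  B4 = {a, d, e}
Tree: B1–B2, B1–B3, B2–B4
Every bag has size at most 3, so the width is 3 − 1 = 2 and tw(G) ≤ 2. On the other hand G contains the 3-clique {a, d, e}. A clique must lie in a single bag of any decomposition, so no decomposition can have width below 2. Therefore the treewidth is 2.

2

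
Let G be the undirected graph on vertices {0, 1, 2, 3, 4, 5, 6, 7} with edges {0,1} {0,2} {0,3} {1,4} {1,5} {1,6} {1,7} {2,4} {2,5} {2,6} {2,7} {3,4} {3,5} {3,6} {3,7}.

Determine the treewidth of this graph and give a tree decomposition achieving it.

Each bag holds 4 vertices, so the decomposition has width 3, which upper-bounds the treewidth. For the lower bound: the 4 vertex sets {1,4}, {2,5}, {3}, {0} are disjoint, each induces a connected subgraph, and every pair is joined by at least one edge of G. Contracting each set to a single vertex therefore yields K_{4} as a minor, and since treewidth is minor-monotone, tw(G) ≥ tw(K_{4}) = 3. The upper and lower bounds meet at 3, so that is the treewidth.

Treewidth 3.
Bags: B1 = {1, 2, 3, 4}  B2 = {1, 2, 3, 5}  B3 = {0, 1, 2, 3}  B4 = {1, 2, 3, 6}  B5 = {1, 2, 3, 7}
Tree: B1–B2, B2–B3, B3–B4, B4–B5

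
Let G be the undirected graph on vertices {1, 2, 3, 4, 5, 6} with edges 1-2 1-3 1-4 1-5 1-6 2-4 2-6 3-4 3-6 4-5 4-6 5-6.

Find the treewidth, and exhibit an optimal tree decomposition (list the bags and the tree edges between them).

Treewidth 3.
One optimal decomposition is:
Bags: B1 = {1, 2, 4, 6}  B2 = {1, 3, 4, 6}  B3 = {1, 4, 5, 6}
Tree: B1–B2, B2–B3

Every bag has size at most 4, so the width is 4 − 1 = 3 and tw(G) ≤ 3. For the lower bound, the 4 vertices {1, 2, 4, 6} are pairwise adjacent, and any tree decomposition puts a clique entirely inside one bag — forcing width ≥ 3. Combining the bounds, tw(G) = 3.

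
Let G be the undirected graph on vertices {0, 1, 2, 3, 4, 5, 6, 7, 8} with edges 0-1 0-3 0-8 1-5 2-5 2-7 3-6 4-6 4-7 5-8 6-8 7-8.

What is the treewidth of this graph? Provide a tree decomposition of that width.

Each bag holds 4 vertices, so the decomposition has width 3, which upper-bounds the treewidth. For the lower bound: the 4 vertex sets {0,1,3}, {5}, {8}, {2,4,6,7} are disjoint, each induces a connected subgraph, and every pair is joined by at least one edge of G. Contracting each set to a single vertex therefore yields K_{4} as a minor, and since treewidth is minor-monotone, tw(G) ≥ tw(K_{4}) = 3. The upper and lower bounds meet at 3, so that is the treewidth.

Treewidth 3.
One optimal decomposition is:
Bags: B1 = {0, 1, 3, 5}  B2 = {0, 3, 5, 8}  B3 = {3, 5, 6, 8}  B4 = {2, 5, 6, 8}  B5 = {2, 6, 7, 8}  B6 = {2, 4, 6, 7}
Tree: B1–B2, B2–B3, B3–B4, B4–B5, B5–B6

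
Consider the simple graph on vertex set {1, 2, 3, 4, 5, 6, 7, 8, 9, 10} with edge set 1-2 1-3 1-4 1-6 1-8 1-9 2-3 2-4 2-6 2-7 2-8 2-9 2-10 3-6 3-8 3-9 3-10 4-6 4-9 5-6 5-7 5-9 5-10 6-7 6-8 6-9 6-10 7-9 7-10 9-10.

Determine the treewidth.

A width-4 tree decomposition is:
Bags: B1 = {1, 2, 3, 6, 8}  B2 = {1, 2, 3, 6, 9}  B3 = {2, 3, 6, 9, 10}  B4 = {1, 2, 4, 6, 9}  B5 = {2, 6, 7, 9, 10}  B6 = {5, 6, 7, 9, 10}
Tree: B1–B2, B2–B3, B2–B4, B3–B5, B5–B6
The largest bag has 5 vertices, giving width 4; this decomposition certifies tw(G) ≤ 4. On the other hand G contains the 5-clique {1, 2, 3, 6, 8}. A clique must lie in a single bag of any decomposition, so no decomposition can have width below 4. Hence tw(G) = 4 exactly.

4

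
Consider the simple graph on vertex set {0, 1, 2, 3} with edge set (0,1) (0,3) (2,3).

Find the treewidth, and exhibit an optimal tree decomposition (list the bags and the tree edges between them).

Every bag has size at most 2, so the width is 2 − 1 = 1 and tw(G) ≤ 1. Any graph with an edge has treewidth ≥ 1, and G has the edge 2–3. Hence tw(G) = 1 exactly.

Treewidth 1.
One such decomposition:
Bags: B1 = {2, 3}  B2 = {0, 3}  B3 = {0, 1}
Tree: B1–B2, B2–B3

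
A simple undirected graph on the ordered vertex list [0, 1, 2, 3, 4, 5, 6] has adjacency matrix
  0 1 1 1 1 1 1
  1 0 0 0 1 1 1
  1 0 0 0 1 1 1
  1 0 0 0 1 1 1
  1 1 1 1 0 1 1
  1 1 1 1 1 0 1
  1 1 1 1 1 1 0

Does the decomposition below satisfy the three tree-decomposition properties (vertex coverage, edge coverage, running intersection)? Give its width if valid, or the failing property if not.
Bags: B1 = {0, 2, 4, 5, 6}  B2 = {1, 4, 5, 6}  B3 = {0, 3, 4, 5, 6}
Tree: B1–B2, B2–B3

A tree decomposition must satisfy three properties: every vertex lies in some bag; for every edge, both endpoints lie together in some bag; and for every vertex, the bags containing it form a connected subtree. Here edge (0,1) lies in no bag, so the decomposition is invalid.

No — edge (0,1) lies in no bag.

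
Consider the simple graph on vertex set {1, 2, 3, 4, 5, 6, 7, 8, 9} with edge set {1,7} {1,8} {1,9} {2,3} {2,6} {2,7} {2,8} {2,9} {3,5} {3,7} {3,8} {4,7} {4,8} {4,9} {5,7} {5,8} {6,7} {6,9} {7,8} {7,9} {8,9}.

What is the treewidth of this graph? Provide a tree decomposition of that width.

Treewidth 3.
One optimal decomposition is:
Bags: B1 = {2, 7, 8, 9}  B2 = {2, 3, 7, 8}  B3 = {1, 7, 8, 9}  B4 = {2, 6, 7, 9}  B5 = {4, 7, 8, 9}  B6 = {3, 5, 7, 8}
Tree: B1–B2, B1–B3, B1–B4, B1–B5, B2–B6

Each bag holds 4 vertices, so the decomposition has width 3, which upper-bounds the treewidth. On the other hand G contains the 4-clique {1, 7, 8, 9}. A clique must lie in a single bag of any decomposition, so no decomposition can have width below 3. Therefore the treewidth is 3.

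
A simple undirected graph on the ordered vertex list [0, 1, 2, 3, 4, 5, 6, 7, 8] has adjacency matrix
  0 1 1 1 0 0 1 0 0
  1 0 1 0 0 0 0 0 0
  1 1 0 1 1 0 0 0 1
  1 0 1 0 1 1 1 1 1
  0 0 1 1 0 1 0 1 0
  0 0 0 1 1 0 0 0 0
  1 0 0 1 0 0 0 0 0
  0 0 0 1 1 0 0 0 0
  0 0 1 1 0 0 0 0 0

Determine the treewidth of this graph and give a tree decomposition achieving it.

Every bag has size at most 3, so the width is 3 − 1 = 2 and tw(G) ≤ 2. Conversely, {0, 1, 2} is a clique of size 3, and the vertices of any clique must share a bag in every tree decomposition; so some bag has ≥ 3 vertices and tw(G) ≥ 2. Therefore the treewidth is 2.

Treewidth 2.
One such decomposition:
Bags: B1 = {3, 4, 7}  B2 = {2, 3, 4}  B3 = {2, 3, 8}  B4 = {0, 2, 3}  B5 = {3, 4, 5}  B6 = {0, 3, 6}  B7 = {0, 1, 2}
Tree: B1–B2, B2–B3, B3–B4, B2–B5, B4–B6, B4–B7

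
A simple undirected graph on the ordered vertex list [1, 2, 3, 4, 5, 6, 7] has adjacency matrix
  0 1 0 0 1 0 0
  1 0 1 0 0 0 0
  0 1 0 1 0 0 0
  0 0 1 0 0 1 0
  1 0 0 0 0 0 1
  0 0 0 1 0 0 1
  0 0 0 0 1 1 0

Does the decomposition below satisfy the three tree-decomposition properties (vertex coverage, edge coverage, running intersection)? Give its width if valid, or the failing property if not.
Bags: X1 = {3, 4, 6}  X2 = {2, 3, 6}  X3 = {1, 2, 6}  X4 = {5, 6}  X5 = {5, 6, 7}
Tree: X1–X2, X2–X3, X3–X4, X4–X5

A tree decomposition must satisfy three properties: every vertex lies in some bag; for every edge, both endpoints lie together in some bag; and for every vertex, the bags containing it form a connected subtree. Here edge (1,5) lies in no bag, so the decomposition is invalid.

No — edge (1,5) lies in no bag.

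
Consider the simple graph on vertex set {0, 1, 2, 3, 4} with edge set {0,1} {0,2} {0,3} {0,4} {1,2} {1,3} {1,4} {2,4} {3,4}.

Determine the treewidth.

A width-3 tree decomposition is:
Bags: B1 = {0, 1, 2, 4}  B2 = {0, 1, 3, 4}
Tree: B1–B2
Each bag holds 4 vertices, so the decomposition has width 3, which upper-bounds the treewidth. On the other hand G contains the 4-clique {0, 1, 2, 4}. A clique must lie in a single bag of any decomposition, so no decomposition can have width below 3. The upper and lower bounds meet at 3, so that is the treewidth.

3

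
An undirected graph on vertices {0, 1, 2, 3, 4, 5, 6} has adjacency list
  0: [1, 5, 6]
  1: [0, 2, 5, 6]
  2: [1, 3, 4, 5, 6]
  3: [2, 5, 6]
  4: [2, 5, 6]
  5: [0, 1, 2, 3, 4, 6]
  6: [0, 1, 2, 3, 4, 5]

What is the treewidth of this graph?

3

A width-3 tree decomposition is:
Bags: B1 = {1, 2, 5, 6}  B2 = {0, 1, 5, 6}  B3 = {2, 4, 5, 6}  B4 = {2, 3, 5, 6}
Tree: B1–B2, B1–B3, B1–B4
Every bag has size at most 4, so the width is 4 − 1 = 3 and tw(G) ≤ 3. Conversely, {0, 1, 5, 6} is a clique of size 4, and the vertices of any clique must share a bag in every tree decomposition; so some bag has ≥ 4 vertices and tw(G) ≥ 3. Therefore the treewidth is 3.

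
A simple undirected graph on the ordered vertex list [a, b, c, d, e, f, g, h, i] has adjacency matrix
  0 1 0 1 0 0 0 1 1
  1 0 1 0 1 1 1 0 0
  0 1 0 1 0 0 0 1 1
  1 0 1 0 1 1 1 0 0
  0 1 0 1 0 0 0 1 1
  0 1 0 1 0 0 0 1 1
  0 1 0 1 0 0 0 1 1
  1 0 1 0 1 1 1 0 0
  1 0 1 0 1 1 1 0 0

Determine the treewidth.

A width-4 tree decomposition is:
Bags: B1 = {b, c, d, h, i}  B2 = {a, b, d, h, i}  B3 = {b, d, e, h, i}  B4 = {b, d, g, h, i}  B5 = {b, d, f, h, i}
Tree: B1–B2, B2–B3, B3–B4, B4–B5
Each bag holds 5 vertices, so the decomposition has width 4, which upper-bounds the treewidth. For the lower bound: the 5 vertex sets {c,h}, {a,d}, {e,i}, {b}, {g} are disjoint, each induces a connected subgraph, and every pair is joined by at least one edge of G. Contracting each set to a single vertex therefore yields K_{5} as a minor, and since treewidth is minor-monotone, tw(G) ≥ tw(K_{5}) = 4. Hence tw(G) = 4 exactly.

4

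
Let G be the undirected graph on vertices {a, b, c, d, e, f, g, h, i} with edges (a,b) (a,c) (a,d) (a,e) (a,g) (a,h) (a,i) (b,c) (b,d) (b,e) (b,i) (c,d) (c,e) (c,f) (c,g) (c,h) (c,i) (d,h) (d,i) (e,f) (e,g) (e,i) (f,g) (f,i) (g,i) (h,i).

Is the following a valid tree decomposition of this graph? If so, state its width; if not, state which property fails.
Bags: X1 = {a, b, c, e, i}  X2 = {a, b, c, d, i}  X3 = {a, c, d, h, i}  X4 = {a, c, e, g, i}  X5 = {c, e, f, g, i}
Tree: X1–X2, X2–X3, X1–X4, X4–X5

Every vertex of G appears in some bag (union = {a, b, c, d, e, f, g, h, i}); every edge is covered by a bag; and for each vertex v the set of bags containing v is connected in the bag tree. The decomposition is therefore valid. The largest bag has 5 vertices, so the width is 4.

Yes; width 4.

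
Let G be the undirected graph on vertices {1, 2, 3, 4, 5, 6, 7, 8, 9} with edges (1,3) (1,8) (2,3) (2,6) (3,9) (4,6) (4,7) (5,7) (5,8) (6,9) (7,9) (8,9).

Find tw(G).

3

A width-3 tree decomposition is:
Bags: B1 = {1, 2, 3, 6}  B2 = {1, 3, 6, 9}  B3 = {1, 6, 8, 9}  B4 = {4, 6, 8, 9}  B5 = {4, 7, 8, 9}  B6 = {4, 5, 7, 8}
Tree: B1–B2, B2–B3, B3–B4, B4–B5, B5–B6
Each bag holds 4 vertices, so the decomposition has width 3, which upper-bounds the treewidth. For the lower bound: the 4 vertex sets {1,2,3}, {6}, {9}, {4,5,7,8} are disjoint, each induces a connected subgraph, and every pair is joined by at least one edge of G. Contracting each set to a single vertex therefore yields K_{4} as a minor, and since treewidth is minor-monotone, tw(G) ≥ tw(K_{4}) = 3. Combining the bounds, tw(G) = 3.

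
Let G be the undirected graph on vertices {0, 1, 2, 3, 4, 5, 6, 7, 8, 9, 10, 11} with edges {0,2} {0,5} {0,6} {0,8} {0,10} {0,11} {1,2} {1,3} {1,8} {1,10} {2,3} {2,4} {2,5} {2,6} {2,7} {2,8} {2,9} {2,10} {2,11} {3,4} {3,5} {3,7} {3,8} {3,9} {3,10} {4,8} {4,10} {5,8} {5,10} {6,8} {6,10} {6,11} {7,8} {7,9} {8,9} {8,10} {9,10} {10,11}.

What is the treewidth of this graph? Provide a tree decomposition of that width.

The largest bag has 5 vertices, giving width 4; this decomposition certifies tw(G) ≤ 4. On the other hand G contains the 5-clique {0, 2, 5, 8, 10}. A clique must lie in a single bag of any decomposition, so no decomposition can have width below 4. Combining the bounds, tw(G) = 4.

Treewidth 4.
One optimal decomposition is:
Bags: B1 = {2, 3, 5, 8, 10}  B2 = {2, 3, 4, 8, 10}  B3 = {0, 2, 5, 8, 10}  B4 = {0, 2, 6, 8, 10}  B5 = {2, 3, 8, 9, 10}  B6 = {2, 3, 7, 8, 9}  B7 = {0, 2, 6, 10, 11}  B8 = {1, 2, 3, 8, 10}
Tree: B1–B2, B1–B3, B3–B4, B2–B5, B5–B6, B4–B7, B2–B8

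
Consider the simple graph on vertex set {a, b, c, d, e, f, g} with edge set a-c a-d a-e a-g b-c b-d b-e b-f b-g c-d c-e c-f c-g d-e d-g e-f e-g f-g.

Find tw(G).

A width-4 tree decomposition is:
Bags: B1 = {a, c, d, e, g}  B2 = {b, c, d, e, g}  B3 = {b, c, e, f, g}
Tree: B1–B2, B2–B3
The largest bag has 5 vertices, giving width 4; this decomposition certifies tw(G) ≤ 4. For the lower bound, the 5 vertices {a, c, d, e, g} are pairwise adjacent, and any tree decomposition puts a clique entirely inside one bag — forcing width ≥ 4. Combining the bounds, tw(G) = 4.

4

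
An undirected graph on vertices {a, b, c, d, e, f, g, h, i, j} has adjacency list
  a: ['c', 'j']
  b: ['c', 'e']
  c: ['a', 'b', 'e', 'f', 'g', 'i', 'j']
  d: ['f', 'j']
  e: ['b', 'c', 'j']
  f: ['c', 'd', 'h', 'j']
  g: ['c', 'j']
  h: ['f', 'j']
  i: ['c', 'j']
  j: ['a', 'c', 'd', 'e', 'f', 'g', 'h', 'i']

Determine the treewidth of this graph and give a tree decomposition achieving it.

Treewidth 2.
Bags: B1 = {c, i, j}  B2 = {a, c, j}  B3 = {c, g, j}  B4 = {c, f, j}  B5 = {f, h, j}  B6 = {c, e, j}  B7 = {b, c, e}  B8 = {d, f, j}
Tree: B1–B2, B2–B3, B2–B4, B4–B5, B3–B6, B6–B7, B5–B8

Each bag holds 3 vertices, so the decomposition has width 2, which upper-bounds the treewidth. Conversely, {d, f, j} is a clique of size 3, and the vertices of any clique must share a bag in every tree decomposition; so some bag has ≥ 3 vertices and tw(G) ≥ 2. Hence tw(G) = 2 exactly.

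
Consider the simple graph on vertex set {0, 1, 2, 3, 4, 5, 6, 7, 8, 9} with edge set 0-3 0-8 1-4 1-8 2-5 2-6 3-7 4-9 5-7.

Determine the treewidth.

1

A width-1 tree decomposition is:
Bags: B1 = {4, 9}  B2 = {1, 4}  B3 = {1, 8}  B4 = {0, 8}  B5 = {0, 3}  B6 = {3, 7}  B7 = {5, 7}  B8 = {2, 5}  B9 = {2, 6}
Tree: B1–B2, B2–B3, B3–B4, B4–B5, B5–B6, B6–B7, B7–B8, B8–B9
Each bag holds 2 vertices, so the decomposition has width 1, which upper-bounds the treewidth. Any graph with an edge has treewidth ≥ 1, and G has the edge 9–4. Hence tw(G) = 1 exactly.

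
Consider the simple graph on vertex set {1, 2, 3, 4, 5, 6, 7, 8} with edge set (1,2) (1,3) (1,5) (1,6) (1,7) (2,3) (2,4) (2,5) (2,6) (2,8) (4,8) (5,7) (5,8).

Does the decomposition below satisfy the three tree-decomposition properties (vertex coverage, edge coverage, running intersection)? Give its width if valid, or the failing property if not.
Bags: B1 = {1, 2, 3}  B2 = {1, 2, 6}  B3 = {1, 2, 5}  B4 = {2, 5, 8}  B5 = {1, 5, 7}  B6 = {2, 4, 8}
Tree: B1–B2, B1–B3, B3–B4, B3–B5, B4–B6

Yes; width 2.

Checking the three conditions: (i) the bags cover all of {1, 2, 3, 4, 5, 6, 7, 8}; (ii) for each edge, some bag contains both endpoints; (iii) the bags containing any fixed vertex form a subtree. All hold, so the decomposition is valid with width 3 − 1 = 2.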